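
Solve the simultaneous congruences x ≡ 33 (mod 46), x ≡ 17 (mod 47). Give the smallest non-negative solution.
x ≡ 769 (mod 2162); the representative in [0, 2162) is 769

The moduli 46, 47 are pairwise coprime, so by the CRT there is a unique solution mod 46·47 = 2162.
Solve by successive substitution. Start with x ≡ 33 (mod 46).
  Combine with x ≡ 17 (mod 47): write x = 33 + 46·t and require 33 + 46·t ≡ 17 (mod 47), i.e. 46·t ≡ 17 − 33 ≡ 31 (mod 47). Since 46^(−1) ≡ 46 (mod 47), t ≡ 46·31 ≡ 16 (mod 47). So x ≡ 33 + 46·16 = 769 (mod 2162).
Unique solution in [0, 2162): x = 769.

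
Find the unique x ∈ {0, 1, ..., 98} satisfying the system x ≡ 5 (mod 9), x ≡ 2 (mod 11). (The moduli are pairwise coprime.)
The moduli 9, 11 are pairwise coprime, so by the CRT there is a unique solution mod 9·11 = 99.
Solve by successive substitution. Start with x ≡ 5 (mod 9).
  Combine with x ≡ 2 (mod 11): write x = 5 + 9·t and require 5 + 9·t ≡ 2 (mod 11), i.e. 9·t ≡ 2 − 5 ≡ 8 (mod 11). Since 9^(−1) ≡ 5 (mod 11), t ≡ 5·8 ≡ 7 (mod 11). So x ≡ 5 + 9·7 = 68 (mod 99).
Unique solution in [0, 99): x = 68.

Final answer: x ≡ 68 (mod 99); the representative in [0, 99) is 68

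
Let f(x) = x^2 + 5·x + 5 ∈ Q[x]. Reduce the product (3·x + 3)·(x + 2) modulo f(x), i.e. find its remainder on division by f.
a · b ≡ -6·x - 9 (mod f(x))

First multiply in Q[x] without reducing: a · b = 3·x^2 + 9·x + 6. Now divide by f(x) = x^2 + 5·x + 5, eliminating the leading term at each step:
  leading term 3·x^2: subtract (3)·f(x) = 3·x^2 + 15·x + 15, leaving -6·x - 9
The degree is now < 2, so this is the remainder. Hence a · b ≡ -6·x - 9 in Q[x]/(f).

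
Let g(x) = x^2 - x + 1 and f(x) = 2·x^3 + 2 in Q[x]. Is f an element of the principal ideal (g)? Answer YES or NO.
In Q[x] the ideal (g) consists of all multiples of g, so f ∈ (g) iff g | f, i.e. iff the remainder of f on division by g is 0. Divide f by g (g is monic, so eliminate the leading term of the running remainder at each step):
  leading term 2·x^3: subtract (2·x)·g(x) = 2·x^3 - 2·x^2 + 2·x, leaving 2·x^2 - 2·x + 2
  leading term 2·x^2: subtract (2)·g(x) = 2·x^2 - 2·x + 2, leaving 0
The remainder is 0, so f(x) = g(x) · h(x) with h(x) = 2·x + 2. Hence g | f, i.e. f ∈ (g).

Final answer: YES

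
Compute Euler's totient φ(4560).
φ is multiplicative, with φ(p^e) = p^e − p^(e−1). Factorise 4560 = 2^4 · 3 · 5 · 19. Then
  φ(4560) = (2^4 − 2^3) · (3 − 1) · (5 − 1) · (19 − 1) = 8 · 2 · 4 · 18 = 1152.

Final answer: φ(4560) = 1152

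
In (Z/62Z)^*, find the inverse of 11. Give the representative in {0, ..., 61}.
11^(−1) ≡ 17 (mod 62)

Apply the extended Euclidean algorithm to (62, 11), tracking rows (r, s, t) with s·62 + t·11 = r. Each division r_prev = q·r_cur + r_new produces the new row as (previous row) − q·(current row):
  row A: (62, 1, 0)   [1·62 + 0·11 = 62]
  row B: (11, 0, 1)   [0·62 + 1·11 = 11]
  62 = 5·11 + 7   → row C = row A − 5·row B = (7, 1, −5)   [check: 1·62 − 5·11 = 7]
  11 = 1·7 + 4   → row D = row B − 1·row C = (4, −1, 6)   [check: −1·62 + 6·11 = 4]
  7 = 1·4 + 3   → row E = row C − 1·row D = (3, 2, −11)   [check: 2·62 − 11·11 = 3]
  4 = 1·3 + 1   → row F = row D − 1·row E = (1, −3, 17)   [check: −3·62 + 17·11 = 1]
  3 = 3·1 + 0   → remainder 0, stop. gcd = 1 (last nonzero row F).
The gcd is 1, so 11 is invertible mod 62. The last nonzero row gives −3·62 + 17·11 = 1, so t = 17. So 11^(−1) ≡ 17 (mod 62). Verify: 11 · 17 = 187 ≡ 1 (mod 62). ✓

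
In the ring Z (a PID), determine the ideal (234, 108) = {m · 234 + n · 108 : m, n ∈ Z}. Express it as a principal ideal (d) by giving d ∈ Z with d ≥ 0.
(234, 108) = (18); d = 18

In the PID Z, (a, b) is generated by gcd(a, b). Compute gcd(234, 108) with the extended Euclidean algorithm, tracking rows (r, s, t) with s·234 + t·108 = r:
  row A: (234, 1, 0)   [1·234 + 0·108 = 234]
  row B: (108, 0, 1)   [0·234 + 1·108 = 108]
  234 = 2·108 + 18   → row C = row A − 2·row B = (18, 1, −2)   [check: 1·234 − 2·108 = 18]
  108 = 6·18 + 0   → remainder 0, stop. gcd = 18 (last nonzero row C).
So gcd(234, 108) = 18, with Bézout identity 1·234 − 2·108 = 18. Containment (⊇): the Bézout identity exhibits 18 as an element of (234, 108), giving (18) ⊆ (234, 108). Containment (⊆): since 18 | 234 and 18 | 108 (234 = 18·13, 108 = 18·6), every Z-linear combination of 234 and 108 is divisible by 18, so (234, 108) ⊆ (18). Therefore (234, 108) = (18), d = 18.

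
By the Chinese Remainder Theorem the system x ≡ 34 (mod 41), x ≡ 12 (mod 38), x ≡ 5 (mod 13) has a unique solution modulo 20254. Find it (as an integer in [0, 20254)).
The moduli 41, 38, 13 are pairwise coprime, so by the CRT there is a unique solution mod 41·38·13 = 20254.
Solve by successive substitution. Start with x ≡ 34 (mod 41).
  Combine with x ≡ 12 (mod 38): write x = 34 + 41·t and require 34 + 41·t ≡ 12 (mod 38), i.e. 41·t ≡ 12 − 34 ≡ 16 (mod 38). Since 41^(−1) ≡ 13 (mod 38) (41 ≡ 3 (mod 38)), t ≡ 13·16 ≡ 18 (mod 38). So x ≡ 34 + 41·18 = 772 (mod 1558).
  Combine with x ≡ 5 (mod 13): write x = 772 + 1558·t and require 772 + 1558·t ≡ 5 (mod 13), i.e. 1558·t ≡ 5 − 772 ≡ 0 (mod 13). Since 1558^(−1) ≡ 6 (mod 13) (1558 ≡ 11 (mod 13)), t ≡ 6·0 ≡ 0 (mod 13). So x ≡ 772 + 1558·0 = 772 (mod 20254).
Unique solution in [0, 20254): x = 772.

Final answer: x ≡ 772 (mod 20254); the representative in [0, 20254) is 772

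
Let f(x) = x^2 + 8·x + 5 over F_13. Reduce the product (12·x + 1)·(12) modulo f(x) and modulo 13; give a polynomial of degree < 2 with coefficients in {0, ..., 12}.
a · b ≡ x + 12 (mod f(x))

Multiply as integer polynomials: a · b = 144·x + 12. Reducing coefficients mod 13: a · b ≡ x + 12. This already has degree < 2, so no reduction by f is needed. Hence a · b ≡ x + 12 in F_13[x]/(f).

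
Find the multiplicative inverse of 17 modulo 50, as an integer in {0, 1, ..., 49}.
17^(−1) ≡ 3 (mod 50)

Apply the extended Euclidean algorithm to (50, 17), tracking rows (r, s, t) with s·50 + t·17 = r. Each division r_prev = q·r_cur + r_new produces the new row as (previous row) − q·(current row):
  row A: (50, 1, 0)   [1·50 + 0·17 = 50]
  row B: (17, 0, 1)   [0·50 + 1·17 = 17]
  50 = 2·17 + 16   → row C = row A − 2·row B = (16, 1, −2)   [check: 1·50 − 2·17 = 16]
  17 = 1·16 + 1   → row D = row B − 1·row C = (1, −1, 3)   [check: −1·50 + 3·17 = 1]
  16 = 16·1 + 0   → remainder 0, stop. gcd = 1 (last nonzero row D).
The gcd is 1, so 17 is invertible mod 50. The last nonzero row gives −1·50 + 3·17 = 1, so t = 3. So 17^(−1) ≡ 3 (mod 50). Verify: 17 · 3 = 51 ≡ 1 (mod 50). ✓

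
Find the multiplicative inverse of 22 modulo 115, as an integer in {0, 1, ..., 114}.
Apply the extended Euclidean algorithm to (115, 22), tracking rows (r, s, t) with s·115 + t·22 = r. Each division r_prev = q·r_cur + r_new produces the new row as (previous row) − q·(current row):
  row A: (115, 1, 0)   [1·115 + 0·22 = 115]
  row B: (22, 0, 1)   [0·115 + 1·22 = 22]
  115 = 5·22 + 5   → row C = row A − 5·row B = (5, 1, −5)   [check: 1·115 − 5·22 = 5]
  22 = 4·5 + 2   → row D = row B − 4·row C = (2, −4, 21)   [check: −4·115 + 21·22 = 2]
  5 = 2·2 + 1   → row E = row C − 2·row D = (1, 9, −47)   [check: 9·115 − 47·22 = 1]
  2 = 2·1 + 0   → remainder 0, stop. gcd = 1 (last nonzero row E).
The gcd is 1, so 22 is invertible mod 115. The last nonzero row gives 9·115 − 47·22 = 1, so t = −47. So 22^(−1) ≡ −47 ≡ 68 (mod 115). Verify: 22 · 68 = 1496 ≡ 1 (mod 115). ✓

Final answer: 22^(−1) ≡ 68 (mod 115)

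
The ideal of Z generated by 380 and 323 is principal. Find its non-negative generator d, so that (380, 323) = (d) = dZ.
In the PID Z, (a, b) is generated by gcd(a, b). Compute gcd(380, 323) with the extended Euclidean algorithm, tracking rows (r, s, t) with s·380 + t·323 = r:
  row A: (380, 1, 0)   [1·380 + 0·323 = 380]
  row B: (323, 0, 1)   [0·380 + 1·323 = 323]
  380 = 1·323 + 57   → row C = row A − 1·row B = (57, 1, −1)   [check: 1·380 − 1·323 = 57]
  323 = 5·57 + 38   → row D = row B − 5·row C = (38, −5, 6)   [check: −5·380 + 6·323 = 38]
  57 = 1·38 + 19   → row E = row C − 1·row D = (19, 6, −7)   [check: 6·380 − 7·323 = 19]
  38 = 2·19 + 0   → remainder 0, stop. gcd = 19 (last nonzero row E).
So gcd(380, 323) = 19, with Bézout identity 6·380 − 7·323 = 19. Containment (⊇): the Bézout identity exhibits 19 as an element of (380, 323), giving (19) ⊆ (380, 323). Containment (⊆): since 19 | 380 and 19 | 323 (380 = 19·20, 323 = 19·17), every Z-linear combination of 380 and 323 is divisible by 19, so (380, 323) ⊆ (19). Therefore (380, 323) = (19), d = 19.

Final answer: (380, 323) = (19); d = 19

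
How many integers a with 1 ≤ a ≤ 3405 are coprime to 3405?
The number of a ∈ {1, ..., 3405} with gcd(a, 3405) = 1 is by definition Euler's totient φ(3405). φ is multiplicative, with φ(p^e) = p^e − p^(e−1). Factorise 3405 = 3 · 5 · 227. Then
  φ(3405) = (3 − 1) · (5 − 1) · (227 − 1) = 2 · 4 · 226 = 1808.
So there are 1808 such integers.

Final answer: 1808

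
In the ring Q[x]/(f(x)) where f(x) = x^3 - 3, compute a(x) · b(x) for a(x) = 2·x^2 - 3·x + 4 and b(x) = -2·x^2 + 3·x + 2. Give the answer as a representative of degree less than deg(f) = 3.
First multiply in Q[x] without reducing: a · b = -4·x^4 + 12·x^3 - 13·x^2 + 6·x + 8. Now divide by f(x) = x^3 - 3, eliminating the leading term at each step:
  leading term -4·x^4: subtract (-4·x)·f(x) = -4·x^4 + 12·x, leaving 12·x^3 - 13·x^2 - 6·x + 8
  leading term 12·x^3: subtract (12)·f(x) = 12·x^3 - 36, leaving -13·x^2 - 6·x + 44
The degree is now < 3, so this is the remainder. Hence a · b ≡ -13·x^2 - 6·x + 44 in Q[x]/(f).

Final answer: a · b ≡ -13·x^2 - 6·x + 44 (mod f(x))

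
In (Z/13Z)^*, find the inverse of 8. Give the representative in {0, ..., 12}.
8^(−1) ≡ 5 (mod 13)

Apply the extended Euclidean algorithm to (13, 8), tracking rows (r, s, t) with s·13 + t·8 = r. Each division r_prev = q·r_cur + r_new produces the new row as (previous row) − q·(current row):
  row A: (13, 1, 0)   [1·13 + 0·8 = 13]
  row B: (8, 0, 1)   [0·13 + 1·8 = 8]
  13 = 1·8 + 5   → row C = row A − 1·row B = (5, 1, −1)   [check: 1·13 − 1·8 = 5]
  8 = 1·5 + 3   → row D = row B − 1·row C = (3, −1, 2)   [check: −1·13 + 2·8 = 3]
  5 = 1·3 + 2   → row E = row C − 1·row D = (2, 2, −3)   [check: 2·13 − 3·8 = 2]
  3 = 1·2 + 1   → row F = row D − 1·row E = (1, −3, 5)   [check: −3·13 + 5·8 = 1]
  2 = 2·1 + 0   → remainder 0, stop. gcd = 1 (last nonzero row F).
The gcd is 1, so 8 is invertible mod 13. The last nonzero row gives −3·13 + 5·8 = 1, so t = 5. So 8^(−1) ≡ 5 (mod 13). Verify: 8 · 5 = 40 ≡ 1 (mod 13). ✓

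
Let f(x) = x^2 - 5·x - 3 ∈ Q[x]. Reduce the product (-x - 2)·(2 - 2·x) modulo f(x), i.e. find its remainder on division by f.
a · b ≡ 12·x + 2 (mod f(x))

First multiply in Q[x] without reducing: a · b = 2·x^2 + 2·x - 4. Now divide by f(x) = x^2 - 5·x - 3, eliminating the leading term at each step:
  leading term 2·x^2: subtract (2)·f(x) = 2·x^2 - 10·x - 6, leaving 12·x + 2
The degree is now < 2, so this is the remainder. Hence a · b ≡ 12·x + 2 in Q[x]/(f).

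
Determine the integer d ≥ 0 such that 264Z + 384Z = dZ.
(264, 384) = (24); d = 24

In the PID Z, (a, b) is generated by gcd(a, b). Compute gcd(384, 264) with the extended Euclidean algorithm, tracking rows (r, s, t) with s·384 + t·264 = r:
  row A: (384, 1, 0)   [1·384 + 0·264 = 384]
  row B: (264, 0, 1)   [0·384 + 1·264 = 264]
  384 = 1·264 + 120   → row C = row A − 1·row B = (120, 1, −1)   [check: 1·384 − 1·264 = 120]
  264 = 2·120 + 24   → row D = row B − 2·row C = (24, −2, 3)   [check: −2·384 + 3·264 = 24]
  120 = 5·24 + 0   → remainder 0, stop. gcd = 24 (last nonzero row D).
So gcd(264, 384) = 24, with Bézout identity −2·384 + 3·264 = 24. Containment (⊇): the Bézout identity exhibits 24 as an element of (264, 384), giving (24) ⊆ (264, 384). Containment (⊆): since 24 | 264 and 24 | 384 (264 = 24·11, 384 = 24·16), every Z-linear combination of 264 and 384 is divisible by 24, so (264, 384) ⊆ (24). Therefore (264, 384) = (24), d = 24.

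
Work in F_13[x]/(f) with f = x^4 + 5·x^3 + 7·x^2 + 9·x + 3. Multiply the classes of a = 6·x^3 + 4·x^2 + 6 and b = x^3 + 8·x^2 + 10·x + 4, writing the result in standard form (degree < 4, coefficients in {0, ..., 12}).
Multiply as integer polynomials: a · b = 6·x^6 + 52·x^5 + 92·x^4 + 70·x^3 + 64·x^2 + 60·x + 24. Reducing coefficients mod 13: a · b ≡ 6·x^6 + x^4 + 5·x^3 + 12·x^2 + 8·x + 11. Now divide by f(x) = x^4 + 5·x^3 + 7·x^2 + 9·x + 3 in F_13[x], eliminating the leading term at each step:
  leading term 6·x^6: subtract (6·x^2)·f(x) = 6·x^6 + 4·x^5 + 3·x^4 + 2·x^3 + 5·x^2, leaving 9·x^5 + 11·x^4 + 3·x^3 + 7·x^2 + 8·x + 11 (coefficients mod 13)
  leading term 9·x^5: subtract (9·x)·f(x) = 9·x^5 + 6·x^4 + 11·x^3 + 3·x^2 + x, leaving 5·x^4 + 5·x^3 + 4·x^2 + 7·x + 11 (coefficients mod 13)
  leading term 5·x^4: subtract (5)·f(x) = 5·x^4 + 12·x^3 + 9·x^2 + 6·x + 2, leaving 6·x^3 + 8·x^2 + x + 9 (coefficients mod 13)
The degree is now < 4, so this is the remainder. Hence a · b ≡ 6·x^3 + 8·x^2 + x + 9 in F_13[x]/(f).

Final answer: a · b ≡ 6·x^3 + 8·x^2 + x + 9 (mod f(x))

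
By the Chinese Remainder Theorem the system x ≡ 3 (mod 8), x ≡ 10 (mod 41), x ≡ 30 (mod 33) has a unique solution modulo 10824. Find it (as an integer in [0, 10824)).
x ≡ 8907 (mod 10824); the representative in [0, 10824) is 8907

The moduli 8, 41, 33 are pairwise coprime, so by the CRT there is a unique solution mod 8·41·33 = 10824.
Solve by successive substitution. Start with x ≡ 3 (mod 8).
  Combine with x ≡ 10 (mod 41): write x = 3 + 8·t and require 3 + 8·t ≡ 10 (mod 41), i.e. 8·t ≡ 10 − 3 ≡ 7 (mod 41). Since 8^(−1) ≡ 36 (mod 41), t ≡ 36·7 ≡ 6 (mod 41). So x ≡ 3 + 8·6 = 51 (mod 328).
  Combine with x ≡ 30 (mod 33): write x = 51 + 328·t and require 51 + 328·t ≡ 30 (mod 33), i.e. 328·t ≡ 30 − 51 ≡ 12 (mod 33). Since 328^(−1) ≡ 16 (mod 33) (328 ≡ 31 (mod 33)), t ≡ 16·12 ≡ 27 (mod 33). So x ≡ 51 + 328·27 = 8907 (mod 10824).
Unique solution in [0, 10824): x = 8907.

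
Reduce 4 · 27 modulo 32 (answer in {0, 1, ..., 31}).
12

Both factors are already reduced mod 32. 4 · 27 = 108. Dividing by 32: 108 = 3·32 + 12. So (4 · 27) mod 32 = 12.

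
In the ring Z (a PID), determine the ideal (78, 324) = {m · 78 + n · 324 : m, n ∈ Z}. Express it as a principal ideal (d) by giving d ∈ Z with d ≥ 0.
In the PID Z, (a, b) is generated by gcd(a, b). Compute gcd(324, 78) with the extended Euclidean algorithm, tracking rows (r, s, t) with s·324 + t·78 = r:
  row A: (324, 1, 0)   [1·324 + 0·78 = 324]
  row B: (78, 0, 1)   [0·324 + 1·78 = 78]
  324 = 4·78 + 12   → row C = row A − 4·row B = (12, 1, −4)   [check: 1·324 − 4·78 = 12]
  78 = 6·12 + 6   → row D = row B − 6·row C = (6, −6, 25)   [check: −6·324 + 25·78 = 6]
  12 = 2·6 + 0   → remainder 0, stop. gcd = 6 (last nonzero row D).
So gcd(78, 324) = 6, with Bézout identity −6·324 + 25·78 = 6. Containment (⊇): the Bézout identity exhibits 6 as an element of (78, 324), giving (6) ⊆ (78, 324). Containment (⊆): since 6 | 78 and 6 | 324 (78 = 6·13, 324 = 6·54), every Z-linear combination of 78 and 324 is divisible by 6, so (78, 324) ⊆ (6). Therefore (78, 324) = (6), d = 6.

Final answer: (78, 324) = (6); d = 6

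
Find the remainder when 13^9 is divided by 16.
13

Use repeated squaring. Binary(9) = 1001. Walk through the bits of the exponent 9 left-to-right: at each bit after the leading one, square the running value, then multiply by 13 if the bit is 1 (always reducing mod 16):
  bit 1 = 1 (leading): start with 13.
  bit 2 = 0: square 13^2 = 169 ≡ 9 (mod 16).
  bit 3 = 0: square 9^2 = 81 ≡ 1 (mod 16).
  bit 4 = 1: square 1^2 = 1; bit is 1, so multiply 1·13 = 13 (mod 16).
Final value: 13^9 ≡ 13 (mod 16).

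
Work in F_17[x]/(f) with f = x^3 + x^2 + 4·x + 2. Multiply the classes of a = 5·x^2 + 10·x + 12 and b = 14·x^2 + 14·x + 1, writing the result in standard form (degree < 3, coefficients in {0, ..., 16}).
a · b ≡ 12·x^2 + 5·x + 4 (mod f(x))

Multiply as integer polynomials: a · b = 70·x^4 + 210·x^3 + 313·x^2 + 178·x + 12. Reducing coefficients mod 17: a · b ≡ 2·x^4 + 6·x^3 + 7·x^2 + 8·x + 12. Now divide by f(x) = x^3 + x^2 + 4·x + 2 in F_17[x], eliminating the leading term at each step:
  leading term 2·x^4: subtract (2·x)·f(x) = 2·x^4 + 2·x^3 + 8·x^2 + 4·x, leaving 4·x^3 + 16·x^2 + 4·x + 12 (coefficients mod 17)
  leading term 4·x^3: subtract (4)·f(x) = 4·x^3 + 4·x^2 + 16·x + 8, leaving 12·x^2 + 5·x + 4 (coefficients mod 17)
The degree is now < 3, so this is the remainder. Hence a · b ≡ 12·x^2 + 5·x + 4 in F_17[x]/(f).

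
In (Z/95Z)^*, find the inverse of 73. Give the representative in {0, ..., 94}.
Apply the extended Euclidean algorithm to (95, 73), tracking rows (r, s, t) with s·95 + t·73 = r. Each division r_prev = q·r_cur + r_new produces the new row as (previous row) − q·(current row):
  row A: (95, 1, 0)   [1·95 + 0·73 = 95]
  row B: (73, 0, 1)   [0·95 + 1·73 = 73]
  95 = 1·73 + 22   → row C = row A − 1·row B = (22, 1, −1)   [check: 1·95 − 1·73 = 22]
  73 = 3·22 + 7   → row D = row B − 3·row C = (7, −3, 4)   [check: −3·95 + 4·73 = 7]
  22 = 3·7 + 1   → row E = row C − 3·row D = (1, 10, −13)   [check: 10·95 − 13·73 = 1]
  7 = 7·1 + 0   → remainder 0, stop. gcd = 1 (last nonzero row E).
The gcd is 1, so 73 is invertible mod 95. The last nonzero row gives 10·95 − 13·73 = 1, so t = −13. So 73^(−1) ≡ −13 ≡ 82 (mod 95). Verify: 73 · 82 = 5986 ≡ 1 (mod 95). ✓

Final answer: 73^(−1) ≡ 82 (mod 95)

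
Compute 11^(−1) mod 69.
Apply the extended Euclidean algorithm to (69, 11), tracking rows (r, s, t) with s·69 + t·11 = r. Each division r_prev = q·r_cur + r_new produces the new row as (previous row) − q·(current row):
  row A: (69, 1, 0)   [1·69 + 0·11 = 69]
  row B: (11, 0, 1)   [0·69 + 1·11 = 11]
  69 = 6·11 + 3   → row C = row A − 6·row B = (3, 1, −6)   [check: 1·69 − 6·11 = 3]
  11 = 3·3 + 2   → row D = row B − 3·row C = (2, −3, 19)   [check: −3·69 + 19·11 = 2]
  3 = 1·2 + 1   → row E = row C − 1·row D = (1, 4, −25)   [check: 4·69 − 25·11 = 1]
  2 = 2·1 + 0   → remainder 0, stop. gcd = 1 (last nonzero row E).
The gcd is 1, so 11 is invertible mod 69. The last nonzero row gives 4·69 − 25·11 = 1, so t = −25. So 11^(−1) ≡ −25 ≡ 44 (mod 69). Verify: 11 · 44 = 484 ≡ 1 (mod 69). ✓

Final answer: 11^(−1) ≡ 44 (mod 69)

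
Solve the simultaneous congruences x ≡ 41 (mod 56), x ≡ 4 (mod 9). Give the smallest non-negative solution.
x ≡ 265 (mod 504); the representative in [0, 504) is 265

The moduli 56, 9 are pairwise coprime, so by the CRT there is a unique solution mod 56·9 = 504.
Solve by successive substitution. Start with x ≡ 41 (mod 56).
  Combine with x ≡ 4 (mod 9): write x = 41 + 56·t and require 41 + 56·t ≡ 4 (mod 9), i.e. 56·t ≡ 4 − 41 ≡ 8 (mod 9). Since 56^(−1) ≡ 5 (mod 9) (56 ≡ 2 (mod 9)), t ≡ 5·8 ≡ 4 (mod 9). So x ≡ 41 + 56·4 = 265 (mod 504).
Unique solution in [0, 504): x = 265.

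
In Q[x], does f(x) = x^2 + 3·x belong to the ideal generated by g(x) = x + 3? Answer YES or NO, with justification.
In Q[x] the ideal (g) consists of all multiples of g, so f ∈ (g) iff g | f, i.e. iff the remainder of f on division by g is 0. Divide f by g (g is monic, so eliminate the leading term of the running remainder at each step):
  leading term x^2: subtract (x)·g(x) = x^2 + 3·x, leaving 0
The remainder is 0, so f(x) = g(x) · h(x) with h(x) = x. Hence g | f, i.e. f ∈ (g).

Final answer: YES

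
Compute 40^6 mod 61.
Use repeated squaring. Binary(6) = 110. Walk through the bits of the exponent 6 left-to-right: at each bit after the leading one, square the running value, then multiply by 40 if the bit is 1 (always reducing mod 61):
  bit 1 = 1 (leading): start with 40.
  bit 2 = 1: square 40^2 = 1600 ≡ 14; bit is 1, so multiply 14·40 = 560 ≡ 11 (mod 61).
  bit 3 = 0: square 11^2 = 121 ≡ 60 (mod 61).
Final value: 40^6 ≡ 60 (mod 61).

Final answer: 60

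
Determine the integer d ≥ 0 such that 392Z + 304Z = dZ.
In the PID Z, (a, b) is generated by gcd(a, b). Compute gcd(392, 304) with the extended Euclidean algorithm, tracking rows (r, s, t) with s·392 + t·304 = r:
  row A: (392, 1, 0)   [1·392 + 0·304 = 392]
  row B: (304, 0, 1)   [0·392 + 1·304 = 304]
  392 = 1·304 + 88   → row C = row A − 1·row B = (88, 1, −1)   [check: 1·392 − 1·304 = 88]
  304 = 3·88 + 40   → row D = row B − 3·row C = (40, −3, 4)   [check: −3·392 + 4·304 = 40]
  88 = 2·40 + 8   → row E = row C − 2·row D = (8, 7, −9)   [check: 7·392 − 9·304 = 8]
  40 = 5·8 + 0   → remainder 0, stop. gcd = 8 (last nonzero row E).
So gcd(392, 304) = 8, with Bézout identity 7·392 − 9·304 = 8. Containment (⊇): the Bézout identity exhibits 8 as an element of (392, 304), giving (8) ⊆ (392, 304). Containment (⊆): since 8 | 392 and 8 | 304 (392 = 8·49, 304 = 8·38), every Z-linear combination of 392 and 304 is divisible by 8, so (392, 304) ⊆ (8). Therefore (392, 304) = (8), d = 8.

Final answer: (392, 304) = (8); d = 8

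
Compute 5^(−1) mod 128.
Apply the extended Euclidean algorithm to (128, 5), tracking rows (r, s, t) with s·128 + t·5 = r. Each division r_prev = q·r_cur + r_new produces the new row as (previous row) − q·(current row):
  row A: (128, 1, 0)   [1·128 + 0·5 = 128]
  row B: (5, 0, 1)   [0·128 + 1·5 = 5]
  128 = 25·5 + 3   → row C = row A − 25·row B = (3, 1, −25)   [check: 1·128 − 25·5 = 3]
  5 = 1·3 + 2   → row D = row B − 1·row C = (2, −1, 26)   [check: −1·128 + 26·5 = 2]
  3 = 1·2 + 1   → row E = row C − 1·row D = (1, 2, −51)   [check: 2·128 − 51·5 = 1]
  2 = 2·1 + 0   → remainder 0, stop. gcd = 1 (last nonzero row E).
The gcd is 1, so 5 is invertible mod 128. The last nonzero row gives 2·128 − 51·5 = 1, so t = −51. So 5^(−1) ≡ −51 ≡ 77 (mod 128). Verify: 5 · 77 = 385 ≡ 1 (mod 128). ✓

Final answer: 5^(−1) ≡ 77 (mod 128)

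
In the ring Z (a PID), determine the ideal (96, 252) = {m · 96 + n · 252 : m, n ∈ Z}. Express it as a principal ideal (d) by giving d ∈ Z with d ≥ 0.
(96, 252) = (12); d = 12

In the PID Z, (a, b) is generated by gcd(a, b). Compute gcd(252, 96) with the extended Euclidean algorithm, tracking rows (r, s, t) with s·252 + t·96 = r:
  row A: (252, 1, 0)   [1·252 + 0·96 = 252]
  row B: (96, 0, 1)   [0·252 + 1·96 = 96]
  252 = 2·96 + 60   → row C = row A − 2·row B = (60, 1, −2)   [check: 1·252 − 2·96 = 60]
  96 = 1·60 + 36   → row D = row B − 1·row C = (36, −1, 3)   [check: −1·252 + 3·96 = 36]
  60 = 1·36 + 24   → row E = row C − 1·row D = (24, 2, −5)   [check: 2·252 − 5·96 = 24]
  36 = 1·24 + 12   → row F = row D − 1·row E = (12, −3, 8)   [check: −3·252 + 8·96 = 12]
  24 = 2·12 + 0   → remainder 0, stop. gcd = 12 (last nonzero row F).
So gcd(96, 252) = 12, with Bézout identity −3·252 + 8·96 = 12. Containment (⊇): the Bézout identity exhibits 12 as an element of (96, 252), giving (12) ⊆ (96, 252). Containment (⊆): since 12 | 96 and 12 | 252 (96 = 12·8, 252 = 12·21), every Z-linear combination of 96 and 252 is divisible by 12, so (96, 252) ⊆ (12). Therefore (96, 252) = (12), d = 12.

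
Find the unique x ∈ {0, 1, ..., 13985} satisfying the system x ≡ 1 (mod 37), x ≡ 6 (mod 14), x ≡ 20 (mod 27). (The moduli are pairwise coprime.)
x ≡ 11360 (mod 13986); the representative in [0, 13986) is 11360

The moduli 37, 14, 27 are pairwise coprime, so by the CRT there is a unique solution mod 37·14·27 = 13986.
Solve by successive substitution. Start with x ≡ 1 (mod 37).
  Combine with x ≡ 6 (mod 14): write x = 1 + 37·t and require 1 + 37·t ≡ 6 (mod 14), i.e. 37·t ≡ 6 − 1 ≡ 5 (mod 14). Since 37^(−1) ≡ 11 (mod 14) (37 ≡ 9 (mod 14)), t ≡ 11·5 ≡ 13 (mod 14). So x ≡ 1 + 37·13 = 482 (mod 518).
  Combine with x ≡ 20 (mod 27): write x = 482 + 518·t and require 482 + 518·t ≡ 20 (mod 27), i.e. 518·t ≡ 20 − 482 ≡ 24 (mod 27). Since 518^(−1) ≡ 11 (mod 27) (518 ≡ 5 (mod 27)), t ≡ 11·24 ≡ 21 (mod 27). So x ≡ 482 + 518·21 = 11360 (mod 13986).
Unique solution in [0, 13986): x = 11360.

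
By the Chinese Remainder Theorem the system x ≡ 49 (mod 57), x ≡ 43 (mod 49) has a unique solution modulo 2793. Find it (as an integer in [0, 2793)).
x ≡ 2101 (mod 2793); the representative in [0, 2793) is 2101

The moduli 57, 49 are pairwise coprime, so by the CRT there is a unique solution mod 57·49 = 2793.
Solve by successive substitution. Start with x ≡ 49 (mod 57).
  Combine with x ≡ 43 (mod 49): write x = 49 + 57·t and require 49 + 57·t ≡ 43 (mod 49), i.e. 57·t ≡ 43 − 49 ≡ 43 (mod 49). Since 57^(−1) ≡ 43 (mod 49) (57 ≡ 8 (mod 49)), t ≡ 43·43 ≡ 36 (mod 49). So x ≡ 49 + 57·36 = 2101 (mod 2793).
Unique solution in [0, 2793): x = 2101.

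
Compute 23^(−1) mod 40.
23^(−1) ≡ 7 (mod 40)

Apply the extended Euclidean algorithm to (40, 23), tracking rows (r, s, t) with s·40 + t·23 = r. Each division r_prev = q·r_cur + r_new produces the new row as (previous row) − q·(current row):
  row A: (40, 1, 0)   [1·40 + 0·23 = 40]
  row B: (23, 0, 1)   [0·40 + 1·23 = 23]
  40 = 1·23 + 17   → row C = row A − 1·row B = (17, 1, −1)   [check: 1·40 − 1·23 = 17]
  23 = 1·17 + 6   → row D = row B − 1·row C = (6, −1, 2)   [check: −1·40 + 2·23 = 6]
  17 = 2·6 + 5   → row E = row C − 2·row D = (5, 3, −5)   [check: 3·40 − 5·23 = 5]
  6 = 1·5 + 1   → row F = row D − 1·row E = (1, −4, 7)   [check: −4·40 + 7·23 = 1]
  5 = 5·1 + 0   → remainder 0, stop. gcd = 1 (last nonzero row F).
The gcd is 1, so 23 is invertible mod 40. The last nonzero row gives −4·40 + 7·23 = 1, so t = 7. So 23^(−1) ≡ 7 (mod 40). Verify: 23 · 7 = 161 ≡ 1 (mod 40). ✓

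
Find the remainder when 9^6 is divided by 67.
Use repeated squaring. Binary(6) = 110. Walk through the bits of the exponent 6 left-to-right: at each bit after the leading one, square the running value, then multiply by 9 if the bit is 1 (always reducing mod 67):
  bit 1 = 1 (leading): start with 9.
  bit 2 = 1: square 9^2 = 81 ≡ 14; bit is 1, so multiply 14·9 = 126 ≡ 59 (mod 67).
  bit 3 = 0: square 59^2 = 3481 ≡ 64 (mod 67).
Final value: 9^6 ≡ 64 (mod 67).

Final answer: 64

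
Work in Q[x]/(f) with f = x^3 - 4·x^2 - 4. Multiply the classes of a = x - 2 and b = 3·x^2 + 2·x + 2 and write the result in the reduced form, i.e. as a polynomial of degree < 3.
a · b ≡ 8·x^2 - 2·x + 8 (mod f(x))

First multiply in Q[x] without reducing: a · b = 3·x^3 - 4·x^2 - 2·x - 4. Now divide by f(x) = x^3 - 4·x^2 - 4, eliminating the leading term at each step:
  leading term 3·x^3: subtract (3)·f(x) = 3·x^3 - 12·x^2 - 12, leaving 8·x^2 - 2·x + 8
The degree is now < 3, so this is the remainder. Hence a · b ≡ 8·x^2 - 2·x + 8 in Q[x]/(f).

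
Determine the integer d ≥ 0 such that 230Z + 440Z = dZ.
In the PID Z, (a, b) is generated by gcd(a, b). Compute gcd(440, 230) with the extended Euclidean algorithm, tracking rows (r, s, t) with s·440 + t·230 = r:
  row A: (440, 1, 0)   [1·440 + 0·230 = 440]
  row B: (230, 0, 1)   [0·440 + 1·230 = 230]
  440 = 1·230 + 210   → row C = row A − 1·row B = (210, 1, −1)   [check: 1·440 − 1·230 = 210]
  230 = 1·210 + 20   → row D = row B − 1·row C = (20, −1, 2)   [check: −1·440 + 2·230 = 20]
  210 = 10·20 + 10   → row E = row C − 10·row D = (10, 11, −21)   [check: 11·440 − 21·230 = 10]
  20 = 2·10 + 0   → remainder 0, stop. gcd = 10 (last nonzero row E).
So gcd(230, 440) = 10, with Bézout identity 11·440 − 21·230 = 10. Containment (⊇): the Bézout identity exhibits 10 as an element of (230, 440), giving (10) ⊆ (230, 440). Containment (⊆): since 10 | 230 and 10 | 440 (230 = 10·23, 440 = 10·44), every Z-linear combination of 230 and 440 is divisible by 10, so (230, 440) ⊆ (10). Therefore (230, 440) = (10), d = 10.

Final answer: (230, 440) = (10); d = 10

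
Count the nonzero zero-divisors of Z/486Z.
In Z/486Z each nonzero element is either a unit (gcd with 486 is 1) or a zero-divisor (gcd > 1). The number of units is φ(486): factorise 486 = 2 · 3^5, so φ(486) = (2 − 1) · (3^5 − 3^4) = 1 · 162 = 162. The nonzero elements number 486 − 1 = 485. Hence the nonzero zero-divisors number 485 − 162 = 323.

Final answer: Z/486Z has 323 nonzero zero-divisors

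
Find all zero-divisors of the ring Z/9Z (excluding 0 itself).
nonzero zero-divisors of Z/9Z = {3, 6}

An element a ∈ Z/9Z (with a ≠ 0) is a zero-divisor iff gcd(a, 9) > 1 (because a is a unit precisely when gcd(a, n) = 1, and in Z/nZ every nonzero, non-unit element is a zero-divisor). Scan a = 1, ..., 8 and keep those with gcd(a, 9) > 1:
  gcd(3, 9) = 3, gcd(6, 9) = 3.
All other a ∈ {1, ..., 8} have gcd(a, 9) = 1 and are units. So the nonzero zero-divisors are exactly the 2 values of a appearing in this scan.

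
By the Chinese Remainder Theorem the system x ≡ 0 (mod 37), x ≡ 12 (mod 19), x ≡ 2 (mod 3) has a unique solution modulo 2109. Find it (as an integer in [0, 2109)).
The moduli 37, 19, 3 are pairwise coprime, so by the CRT there is a unique solution mod 37·19·3 = 2109.
Solve by successive substitution. Start with x ≡ 0 (mod 37).
  Combine with x ≡ 12 (mod 19): write x = 37·t and require 37·t ≡ 12 (mod 19). Since 37^(−1) ≡ 18 (mod 19) (37 ≡ 18 (mod 19)), t ≡ 18·12 ≡ 7 (mod 19). So x ≡ 37·7 = 259 (mod 703).
  Combine with x ≡ 2 (mod 3): write x = 259 + 703·t and require 259 + 703·t ≡ 2 (mod 3), i.e. 703·t ≡ 2 − 259 ≡ 1 (mod 3). Since 703^(−1) ≡ 1 (mod 3) (703 ≡ 1 (mod 3)), t ≡ 1·1 ≡ 1 (mod 3). So x ≡ 259 + 703·1 = 962 (mod 2109).
Unique solution in [0, 2109): x = 962.

Final answer: x ≡ 962 (mod 2109); the representative in [0, 2109) is 962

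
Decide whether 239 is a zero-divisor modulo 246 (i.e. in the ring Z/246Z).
gcd(239, 246) = 1, so 239 is a unit in Z/246Z (it has a multiplicative inverse). A unit cannot be a zero-divisor: if 239·b ≡ 0 then multiplying both sides by 239^(−1) gives b ≡ 0. So 239 is not a zero-divisor.

Final answer: NO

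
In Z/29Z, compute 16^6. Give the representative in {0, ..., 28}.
20

Use repeated squaring. Binary(6) = 110. Walk through the bits of the exponent 6 left-to-right: at each bit after the leading one, square the running value, then multiply by 16 if the bit is 1 (always reducing mod 29):
  bit 1 = 1 (leading): start with 16.
  bit 2 = 1: square 16^2 = 256 ≡ 24; bit is 1, so multiply 24·16 = 384 ≡ 7 (mod 29).
  bit 3 = 0: square 7^2 = 49 ≡ 20 (mod 29).
Final value: 16^6 ≡ 20 (mod 29).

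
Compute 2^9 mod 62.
Use repeated squaring. Binary(9) = 1001. Walk through the bits of the exponent 9 left-to-right: at each bit after the leading one, square the running value, then multiply by 2 if the bit is 1 (always reducing mod 62):
  bit 1 = 1 (leading): start with 2.
  bit 2 = 0: square 2^2 = 4 (mod 62).
  bit 3 = 0: square 4^2 = 16 (mod 62).
  bit 4 = 1: square 16^2 = 256 ≡ 8; bit is 1, so multiply 8·2 = 16 (mod 62).
Final value: 2^9 ≡ 16 (mod 62).

Final answer: 16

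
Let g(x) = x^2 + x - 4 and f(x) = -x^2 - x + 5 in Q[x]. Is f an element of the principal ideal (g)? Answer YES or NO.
NO

In Q[x] the ideal (g) consists of all multiples of g, so f ∈ (g) iff g | f, i.e. iff the remainder of f on division by g is 0. Divide f by g (g is monic, so eliminate the leading term of the running remainder at each step):
  leading term -x^2: subtract (-1)·g(x) = -x^2 - x + 4, leaving 1
The remainder r(x) = 1 ≠ 0 (and deg r < deg g), so g ∤ f, i.e. f ∉ (g).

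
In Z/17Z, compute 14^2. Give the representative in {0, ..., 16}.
9

Use repeated squaring. Binary(2) = 10. Walk through the bits of the exponent 2 left-to-right: at each bit after the leading one, square the running value, then multiply by 14 if the bit is 1 (always reducing mod 17):
  bit 1 = 1 (leading): start with 14.
  bit 2 = 0: square 14^2 = 196 ≡ 9 (mod 17).
Final value: 14^2 ≡ 9 (mod 17).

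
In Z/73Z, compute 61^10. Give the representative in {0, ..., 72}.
Use repeated squaring. Binary(10) = 1010. Walk through the bits of the exponent 10 left-to-right: at each bit after the leading one, square the running value, then multiply by 61 if the bit is 1 (always reducing mod 73):
  bit 1 = 1 (leading): start with 61.
  bit 2 = 0: square 61^2 = 3721 ≡ 71 (mod 73).
  bit 3 = 1: square 71^2 = 5041 ≡ 4; bit is 1, so multiply 4·61 = 244 ≡ 25 (mod 73).
  bit 4 = 0: square 25^2 = 625 ≡ 41 (mod 73).
Final value: 61^10 ≡ 41 (mod 73).

Final answer: 41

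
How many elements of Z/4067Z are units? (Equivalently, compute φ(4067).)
An element a ∈ Z/4067Z is a unit iff gcd(a, 4067) = 1, so the number of units is φ(4067). φ is multiplicative, with φ(p^e) = p^e − p^(e−1). Factorise 4067 = 7^2 · 83. Then
  φ(4067) = (7^2 − 7^1) · (83 − 1) = 42 · 82 = 3444.

Final answer: Z/4067Z has φ(4067) = 3444 units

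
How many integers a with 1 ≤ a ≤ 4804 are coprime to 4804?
2400

The number of a ∈ {1, ..., 4804} with gcd(a, 4804) = 1 is by definition Euler's totient φ(4804). φ is multiplicative, with φ(p^e) = p^e − p^(e−1). Factorise 4804 = 2^2 · 1201. Then
  φ(4804) = (2^2 − 2^1) · (1201 − 1) = 2 · 1200 = 2400.
So there are 2400 such integers.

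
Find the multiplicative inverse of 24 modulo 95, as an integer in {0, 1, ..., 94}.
Apply the extended Euclidean algorithm to (95, 24), tracking rows (r, s, t) with s·95 + t·24 = r. Each division r_prev = q·r_cur + r_new produces the new row as (previous row) − q·(current row):
  row A: (95, 1, 0)   [1·95 + 0·24 = 95]
  row B: (24, 0, 1)   [0·95 + 1·24 = 24]
  95 = 3·24 + 23   → row C = row A − 3·row B = (23, 1, −3)   [check: 1·95 − 3·24 = 23]
  24 = 1·23 + 1   → row D = row B − 1·row C = (1, −1, 4)   [check: −1·95 + 4·24 = 1]
  23 = 23·1 + 0   → remainder 0, stop. gcd = 1 (last nonzero row D).
The gcd is 1, so 24 is invertible mod 95. The last nonzero row gives −1·95 + 4·24 = 1, so t = 4. So 24^(−1) ≡ 4 (mod 95). Verify: 24 · 4 = 96 ≡ 1 (mod 95). ✓

Final answer: 24^(−1) ≡ 4 (mod 95)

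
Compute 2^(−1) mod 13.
Apply the extended Euclidean algorithm to (13, 2), tracking rows (r, s, t) with s·13 + t·2 = r. Each division r_prev = q·r_cur + r_new produces the new row as (previous row) − q·(current row):
  row A: (13, 1, 0)   [1·13 + 0·2 = 13]
  row B: (2, 0, 1)   [0·13 + 1·2 = 2]
  13 = 6·2 + 1   → row C = row A − 6·row B = (1, 1, −6)   [check: 1·13 − 6·2 = 1]
  2 = 2·1 + 0   → remainder 0, stop. gcd = 1 (last nonzero row C).
The gcd is 1, so 2 is invertible mod 13. The last nonzero row gives 1·13 − 6·2 = 1, so t = −6. So 2^(−1) ≡ −6 ≡ 7 (mod 13). Verify: 2 · 7 = 14 ≡ 1 (mod 13). ✓

Final answer: 2^(−1) ≡ 7 (mod 13)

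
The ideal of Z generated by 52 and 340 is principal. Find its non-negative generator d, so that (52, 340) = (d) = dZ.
(52, 340) = (4); d = 4

In the PID Z, (a, b) is generated by gcd(a, b). Compute gcd(340, 52) with the extended Euclidean algorithm, tracking rows (r, s, t) with s·340 + t·52 = r:
  row A: (340, 1, 0)   [1·340 + 0·52 = 340]
  row B: (52, 0, 1)   [0·340 + 1·52 = 52]
  340 = 6·52 + 28   → row C = row A − 6·row B = (28, 1, −6)   [check: 1·340 − 6·52 = 28]
  52 = 1·28 + 24   → row D = row B − 1·row C = (24, −1, 7)   [check: −1·340 + 7·52 = 24]
  28 = 1·24 + 4   → row E = row C − 1·row D = (4, 2, −13)   [check: 2·340 − 13·52 = 4]
  24 = 6·4 + 0   → remainder 0, stop. gcd = 4 (last nonzero row E).
So gcd(52, 340) = 4, with Bézout identity 2·340 − 13·52 = 4. Containment (⊇): the Bézout identity exhibits 4 as an element of (52, 340), giving (4) ⊆ (52, 340). Containment (⊆): since 4 | 52 and 4 | 340 (52 = 4·13, 340 = 4·85), every Z-linear combination of 52 and 340 is divisible by 4, so (52, 340) ⊆ (4). Therefore (52, 340) = (4), d = 4.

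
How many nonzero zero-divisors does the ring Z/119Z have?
Z/119Z has 22 nonzero zero-divisors

In Z/119Z each nonzero element is either a unit (gcd with 119 is 1) or a zero-divisor (gcd > 1). The number of units is φ(119): factorise 119 = 7 · 17, so φ(119) = (7 − 1) · (17 − 1) = 6 · 16 = 96. The nonzero elements number 119 − 1 = 118. Hence the nonzero zero-divisors number 118 − 96 = 22.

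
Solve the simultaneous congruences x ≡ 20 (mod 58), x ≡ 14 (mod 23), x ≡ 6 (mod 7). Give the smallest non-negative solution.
The moduli 58, 23, 7 are pairwise coprime, so by the CRT there is a unique solution mod 58·23·7 = 9338.
Solve by successive substitution. Start with x ≡ 20 (mod 58).
  Combine with x ≡ 14 (mod 23): write x = 20 + 58·t and require 20 + 58·t ≡ 14 (mod 23), i.e. 58·t ≡ 14 − 20 ≡ 17 (mod 23). Since 58^(−1) ≡ 2 (mod 23) (58 ≡ 12 (mod 23)), t ≡ 2·17 ≡ 11 (mod 23). So x ≡ 20 + 58·11 = 658 (mod 1334).
  Combine with x ≡ 6 (mod 7): write x = 658 + 1334·t and require 658 + 1334·t ≡ 6 (mod 7), i.e. 1334·t ≡ 6 − 658 ≡ 6 (mod 7). Since 1334^(−1) ≡ 2 (mod 7) (1334 ≡ 4 (mod 7)), t ≡ 2·6 ≡ 5 (mod 7). So x ≡ 658 + 1334·5 = 7328 (mod 9338).
Unique solution in [0, 9338): x = 7328.

Final answer: x ≡ 7328 (mod 9338); the representative in [0, 9338) is 7328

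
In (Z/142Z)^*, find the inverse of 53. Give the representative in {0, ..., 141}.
53^(−1) ≡ 67 (mod 142)

Apply the extended Euclidean algorithm to (142, 53), tracking rows (r, s, t) with s·142 + t·53 = r. Each division r_prev = q·r_cur + r_new produces the new row as (previous row) − q·(current row):
  row A: (142, 1, 0)   [1·142 + 0·53 = 142]
  row B: (53, 0, 1)   [0·142 + 1·53 = 53]
  142 = 2·53 + 36   → row C = row A − 2·row B = (36, 1, −2)   [check: 1·142 − 2·53 = 36]
  53 = 1·36 + 17   → row D = row B − 1·row C = (17, −1, 3)   [check: −1·142 + 3·53 = 17]
  36 = 2·17 + 2   → row E = row C − 2·row D = (2, 3, −8)   [check: 3·142 − 8·53 = 2]
  17 = 8·2 + 1   → row F = row D − 8·row E = (1, −25, 67)   [check: −25·142 + 67·53 = 1]
  2 = 2·1 + 0   → remainder 0, stop. gcd = 1 (last nonzero row F).
The gcd is 1, so 53 is invertible mod 142. The last nonzero row gives −25·142 + 67·53 = 1, so t = 67. So 53^(−1) ≡ 67 (mod 142). Verify: 53 · 67 = 3551 ≡ 1 (mod 142). ✓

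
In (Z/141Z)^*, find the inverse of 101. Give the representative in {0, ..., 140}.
101^(−1) ≡ 74 (mod 141)

Apply the extended Euclidean algorithm to (141, 101), tracking rows (r, s, t) with s·141 + t·101 = r. Each division r_prev = q·r_cur + r_new produces the new row as (previous row) − q·(current row):
  row A: (141, 1, 0)   [1·141 + 0·101 = 141]
  row B: (101, 0, 1)   [0·141 + 1·101 = 101]
  141 = 1·101 + 40   → row C = row A − 1·row B = (40, 1, −1)   [check: 1·141 − 1·101 = 40]
  101 = 2·40 + 21   → row D = row B − 2·row C = (21, −2, 3)   [check: −2·141 + 3·101 = 21]
  40 = 1·21 + 19   → row E = row C − 1·row D = (19, 3, −4)   [check: 3·141 − 4·101 = 19]
  21 = 1·19 + 2   → row F = row D − 1·row E = (2, −5, 7)   [check: −5·141 + 7·101 = 2]
  19 = 9·2 + 1   → row G = row E − 9·row F = (1, 48, −67)   [check: 48·141 − 67·101 = 1]
  2 = 2·1 + 0   → remainder 0, stop. gcd = 1 (last nonzero row G).
The gcd is 1, so 101 is invertible mod 141. The last nonzero row gives 48·141 − 67·101 = 1, so t = −67. So 101^(−1) ≡ −67 ≡ 74 (mod 141). Verify: 101 · 74 = 7474 ≡ 1 (mod 141). ✓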